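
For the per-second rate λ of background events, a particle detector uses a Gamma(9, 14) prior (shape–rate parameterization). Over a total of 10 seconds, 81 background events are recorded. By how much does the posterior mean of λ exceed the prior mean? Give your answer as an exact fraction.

Total count 81 over total exposure 10 seconds.
By Gamma–Poisson conjugacy, the posterior is Gamma(α + Σx, β + Σt) = Gamma(9 + 81, 14 + 10) = Gamma(90, 24).
Posterior mean = 90/24 = 15/4; prior mean = 9/14 = 9/14. Difference = 15/4 − 9/14 = 87/28.

87/28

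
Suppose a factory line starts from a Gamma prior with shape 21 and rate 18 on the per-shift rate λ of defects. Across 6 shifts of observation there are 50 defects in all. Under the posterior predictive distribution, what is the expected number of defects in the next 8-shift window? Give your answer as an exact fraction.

71/3

Total count 50 over total exposure 6 shifts.
The Gamma prior is conjugate for the Poisson rate, so λ | data ~ Gamma(21+50, 18+6) = Gamma(71, 24).
Predictive mean over an 8-shift window = T·E[λ|data] = 8·71/24 = 71/3.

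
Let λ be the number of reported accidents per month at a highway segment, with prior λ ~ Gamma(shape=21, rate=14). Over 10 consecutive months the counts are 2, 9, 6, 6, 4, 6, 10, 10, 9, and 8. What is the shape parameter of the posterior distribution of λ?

Total count: 2 + 9 + 6 + 6 + 4 + 6 + 10 + 10 + 9 + 8 = 70.
Total exposure: 10 months.
By Gamma–Poisson conjugacy, the posterior is Gamma(α + Σx, β + Σt) = Gamma(21 + 70, 14 + 10) = Gamma(91, 24).

91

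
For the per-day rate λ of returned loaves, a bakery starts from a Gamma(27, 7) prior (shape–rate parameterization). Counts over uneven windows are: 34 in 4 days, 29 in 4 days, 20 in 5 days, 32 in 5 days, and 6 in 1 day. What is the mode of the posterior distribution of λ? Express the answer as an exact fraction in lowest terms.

Total count: 34 + 29 + 20 + 32 + 6 = 121.
Total exposure: 4 + 4 + 5 + 5 + 1 = 19 days.
Conjugate update: add total count to the shape and total exposure to the rate, giving Gamma(148, 26).
Posterior mode = (α'−1)/β' = 147/26.

147/26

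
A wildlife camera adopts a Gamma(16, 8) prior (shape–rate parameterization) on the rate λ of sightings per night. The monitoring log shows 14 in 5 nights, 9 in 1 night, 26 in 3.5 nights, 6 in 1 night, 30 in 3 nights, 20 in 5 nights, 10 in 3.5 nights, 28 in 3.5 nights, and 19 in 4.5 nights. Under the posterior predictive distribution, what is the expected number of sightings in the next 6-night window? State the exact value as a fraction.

Total count: 14 + 9 + 26 + 6 + 30 + 20 + 10 + 28 + 19 = 162.
Total exposure: 5 + 1 + 3.5 + 1 + 3 + 5 + 3.5 + 3.5 + 4.5 = 30 nights.
Gamma(α, β) with Poisson data over total exposure Σt gives posterior Gamma(α+Σx, β+Σt) = Gamma(178, 38).
Predictive mean over a 6-night window = T·E[λ|data] = 6·178/38 = 534/19.

534/19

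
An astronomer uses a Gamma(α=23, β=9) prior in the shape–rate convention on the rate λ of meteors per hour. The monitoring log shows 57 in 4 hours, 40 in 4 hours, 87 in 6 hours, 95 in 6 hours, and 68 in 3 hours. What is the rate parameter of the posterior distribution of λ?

Total count: 57 + 40 + 87 + 95 + 68 = 347.
Total exposure: 4 + 4 + 6 + 6 + 3 = 23 hours.
By Gamma–Poisson conjugacy, the posterior is Gamma(α + Σx, β + Σt) = Gamma(23 + 347, 9 + 23) = Gamma(370, 32).

32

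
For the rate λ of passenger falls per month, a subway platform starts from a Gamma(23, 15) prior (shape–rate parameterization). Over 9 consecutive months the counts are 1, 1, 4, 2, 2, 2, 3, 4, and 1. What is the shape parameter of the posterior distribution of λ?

Total count: 1 + 1 + 4 + 2 + 2 + 2 + 3 + 4 + 1 = 20.
Total exposure: 9 months.
By Gamma–Poisson conjugacy, the posterior is Gamma(α + Σx, β + Σt) = Gamma(23 + 20, 15 + 9) = Gamma(43, 24).

43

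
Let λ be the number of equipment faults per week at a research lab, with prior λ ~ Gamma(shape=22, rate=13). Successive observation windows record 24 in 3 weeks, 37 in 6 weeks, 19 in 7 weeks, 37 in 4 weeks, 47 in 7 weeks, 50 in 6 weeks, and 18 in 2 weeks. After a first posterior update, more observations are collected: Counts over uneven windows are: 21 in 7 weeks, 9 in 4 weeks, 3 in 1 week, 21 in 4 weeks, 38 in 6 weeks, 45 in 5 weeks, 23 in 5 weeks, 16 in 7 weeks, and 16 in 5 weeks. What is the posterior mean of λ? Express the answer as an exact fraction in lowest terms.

223/46

Total count: 24 + 37 + 19 + 37 + 47 + 50 + 18 = 232.
Total exposure: 3 + 6 + 7 + 4 + 7 + 6 + 2 = 35 weeks.
After the first batch: Gamma(22 + 232, 13 + 35) = Gamma(254, 48).
Total count: 21 + 9 + 3 + 21 + 38 + 45 + 23 + 16 + 16 = 192.
Total exposure: 7 + 4 + 1 + 4 + 6 + 5 + 5 + 7 + 5 = 44 weeks.
After the second batch: Gamma(254 + 192, 48 + 44) = Gamma(446, 92).
Posterior mean = α'/β' = 446/92 = 223/46.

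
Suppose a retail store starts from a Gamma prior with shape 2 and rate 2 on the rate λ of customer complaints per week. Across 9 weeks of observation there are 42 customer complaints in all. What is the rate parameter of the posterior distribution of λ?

11

Total count 42 over total exposure 9 weeks.
Conjugate update: add total count to the shape and total exposure to the rate, giving Gamma(44, 11).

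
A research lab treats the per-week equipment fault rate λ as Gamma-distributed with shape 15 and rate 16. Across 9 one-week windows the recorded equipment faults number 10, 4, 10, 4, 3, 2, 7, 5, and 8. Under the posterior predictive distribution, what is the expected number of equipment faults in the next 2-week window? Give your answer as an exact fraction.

136/25

Total count: 10 + 4 + 10 + 4 + 3 + 2 + 7 + 5 + 8 = 53.
Total exposure: 9 weeks.
Conjugate update: add total count to the shape and total exposure to the rate, giving Gamma(68, 25).
Predictive mean over a 2-week window = T·E[λ|data] = 2·68/25 = 136/25.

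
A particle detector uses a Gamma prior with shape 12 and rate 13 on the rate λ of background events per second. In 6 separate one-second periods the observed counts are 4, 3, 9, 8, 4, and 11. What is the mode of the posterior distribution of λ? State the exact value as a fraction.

Total count: 4 + 3 + 9 + 8 + 4 + 11 = 39.
Total exposure: 6 seconds.
Conjugate update: add total count to the shape and total exposure to the rate, giving Gamma(51, 19).
Posterior mode = (α'−1)/β' = 50/19.

50/19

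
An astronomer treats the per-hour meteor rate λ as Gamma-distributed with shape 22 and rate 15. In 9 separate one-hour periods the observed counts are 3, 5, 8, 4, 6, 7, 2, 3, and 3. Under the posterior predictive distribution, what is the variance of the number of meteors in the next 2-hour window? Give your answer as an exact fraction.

Total count: 3 + 5 + 8 + 4 + 6 + 7 + 2 + 3 + 3 = 41.
Total exposure: 9 hours.
By Gamma–Poisson conjugacy, the posterior is Gamma(α + Σx, β + Σt) = Gamma(22 + 41, 15 + 9) = Gamma(63, 24).
The posterior predictive for a window of length T is Negative Binomial with variance T·α'·(β'+T)/β'² = 2·63·26/576 = 91/16.

91/16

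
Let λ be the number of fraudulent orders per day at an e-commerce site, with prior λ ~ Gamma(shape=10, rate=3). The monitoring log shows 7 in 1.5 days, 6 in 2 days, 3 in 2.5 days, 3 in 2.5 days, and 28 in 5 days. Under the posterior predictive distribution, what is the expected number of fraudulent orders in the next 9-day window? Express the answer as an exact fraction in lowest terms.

342/11

Total count: 7 + 6 + 3 + 3 + 28 = 47.
Total exposure: 1.5 + 2 + 2.5 + 2.5 + 5 = 13.5 days.
The Gamma prior is conjugate for the Poisson rate, so λ | data ~ Gamma(10+47, 3+13.5) = Gamma(57, 33/2).
Predictive mean over a 9-day window = T·E[λ|data] = 9·57/(33/2) = 342/11.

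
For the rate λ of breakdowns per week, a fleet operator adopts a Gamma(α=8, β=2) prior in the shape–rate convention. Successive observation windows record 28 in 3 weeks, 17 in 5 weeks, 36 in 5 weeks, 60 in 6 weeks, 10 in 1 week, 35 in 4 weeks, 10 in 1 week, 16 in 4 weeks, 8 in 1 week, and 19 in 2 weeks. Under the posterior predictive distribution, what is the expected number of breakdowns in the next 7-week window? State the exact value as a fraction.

Total count: 28 + 17 + 36 + 60 + 10 + 35 + 10 + 16 + 8 + 19 = 239.
Total exposure: 3 + 5 + 5 + 6 + 1 + 4 + 1 + 4 + 1 + 2 = 32 weeks.
Conjugate update: add total count to the shape and total exposure to the rate, giving Gamma(247, 34).
Predictive mean over a 7-week window = T·E[λ|data] = 7·247/34 = 1729/34.

1729/34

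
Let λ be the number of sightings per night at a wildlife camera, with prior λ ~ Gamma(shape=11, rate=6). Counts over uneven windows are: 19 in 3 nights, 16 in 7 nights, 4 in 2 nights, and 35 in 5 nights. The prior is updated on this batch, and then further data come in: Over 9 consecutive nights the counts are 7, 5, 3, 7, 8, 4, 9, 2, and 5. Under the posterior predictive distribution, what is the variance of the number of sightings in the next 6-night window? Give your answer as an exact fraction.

Total count: 19 + 16 + 4 + 35 = 74.
Total exposure: 3 + 7 + 2 + 5 = 17 nights.
After the first batch: Gamma(11 + 74, 6 + 17) = Gamma(85, 23).
Total count: 7 + 5 + 3 + 7 + 8 + 4 + 9 + 2 + 5 = 50.
Total exposure: 9 nights.
After the second batch: Gamma(85 + 50, 23 + 9) = Gamma(135, 32).
The posterior predictive for a window of length T is Negative Binomial with variance T·α'·(β'+T)/β'² = 6·135·38/1024 = 7695/256.

7695/256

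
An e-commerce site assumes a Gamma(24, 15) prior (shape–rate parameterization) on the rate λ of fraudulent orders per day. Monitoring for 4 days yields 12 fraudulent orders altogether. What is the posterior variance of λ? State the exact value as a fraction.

36/361

Total count 12 over total exposure 4 days.
Conjugate update: add total count to the shape and total exposure to the rate, giving Gamma(36, 19).
Posterior variance = α'/β'² = 36/361.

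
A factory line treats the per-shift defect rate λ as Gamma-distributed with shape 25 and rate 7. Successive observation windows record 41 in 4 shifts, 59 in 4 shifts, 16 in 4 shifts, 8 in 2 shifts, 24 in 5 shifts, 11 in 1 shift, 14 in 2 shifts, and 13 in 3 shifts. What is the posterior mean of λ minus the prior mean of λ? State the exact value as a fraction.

677/224

Total count: 41 + 59 + 16 + 8 + 24 + 11 + 14 + 13 = 186.
Total exposure: 4 + 4 + 4 + 2 + 5 + 1 + 2 + 3 = 25 shifts.
The Gamma prior is conjugate for the Poisson rate, so λ | data ~ Gamma(25+186, 7+25) = Gamma(211, 32).
Posterior mean = 211/32 = 211/32; prior mean = 25/7 = 25/7. Difference = 211/32 − 25/7 = 677/224.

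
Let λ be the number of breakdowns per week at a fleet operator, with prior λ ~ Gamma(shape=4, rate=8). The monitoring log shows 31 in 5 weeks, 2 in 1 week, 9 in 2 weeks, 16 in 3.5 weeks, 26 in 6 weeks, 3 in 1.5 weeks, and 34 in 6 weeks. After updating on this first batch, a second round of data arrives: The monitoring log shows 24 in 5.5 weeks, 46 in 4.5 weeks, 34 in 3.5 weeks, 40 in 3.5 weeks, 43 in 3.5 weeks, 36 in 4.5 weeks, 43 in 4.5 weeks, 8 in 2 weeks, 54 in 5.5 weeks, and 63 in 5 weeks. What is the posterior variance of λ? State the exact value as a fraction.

Total count: 31 + 2 + 9 + 16 + 26 + 3 + 34 = 121.
Total exposure: 5 + 1 + 2 + 3.5 + 6 + 1.5 + 6 = 25 weeks.
After the first batch: Gamma(4 + 121, 8 + 25) = Gamma(125, 33).
Total count: 24 + 46 + 34 + 40 + 43 + 36 + 43 + 8 + 54 + 63 = 391.
Total exposure: 5.5 + 4.5 + 3.5 + 3.5 + 3.5 + 4.5 + 4.5 + 2 + 5.5 + 5 = 42 weeks.
After the second batch: Gamma(125 + 391, 33 + 42) = Gamma(516, 75).
Posterior variance = α'/β'² = 516/5625 = 172/1875.

172/1875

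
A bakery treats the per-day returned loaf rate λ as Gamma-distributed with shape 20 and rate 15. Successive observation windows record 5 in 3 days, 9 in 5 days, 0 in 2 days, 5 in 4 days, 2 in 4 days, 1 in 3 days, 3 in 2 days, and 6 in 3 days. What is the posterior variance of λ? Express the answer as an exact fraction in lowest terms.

Total count: 5 + 9 + 0 + 5 + 2 + 1 + 3 + 6 = 31.
Total exposure: 3 + 5 + 2 + 4 + 4 + 3 + 2 + 3 = 26 days.
The Gamma prior is conjugate for the Poisson rate, so λ | data ~ Gamma(20+31, 15+26) = Gamma(51, 41).
Posterior variance = α'/β'² = 51/1681.

51/1681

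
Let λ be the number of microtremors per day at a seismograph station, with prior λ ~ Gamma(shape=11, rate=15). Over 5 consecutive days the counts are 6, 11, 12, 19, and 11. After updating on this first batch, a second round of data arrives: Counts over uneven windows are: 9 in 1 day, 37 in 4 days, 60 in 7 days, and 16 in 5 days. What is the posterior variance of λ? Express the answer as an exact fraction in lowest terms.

Total count: 6 + 11 + 12 + 19 + 11 = 59.
Total exposure: 5 days.
After the first batch: Gamma(11 + 59, 15 + 5) = Gamma(70, 20).
Total count: 9 + 37 + 60 + 16 = 122.
Total exposure: 1 + 4 + 7 + 5 = 17 days.
After the second batch: Gamma(70 + 122, 20 + 17) = Gamma(192, 37).
Posterior variance = α'/β'² = 192/1369.

192/1369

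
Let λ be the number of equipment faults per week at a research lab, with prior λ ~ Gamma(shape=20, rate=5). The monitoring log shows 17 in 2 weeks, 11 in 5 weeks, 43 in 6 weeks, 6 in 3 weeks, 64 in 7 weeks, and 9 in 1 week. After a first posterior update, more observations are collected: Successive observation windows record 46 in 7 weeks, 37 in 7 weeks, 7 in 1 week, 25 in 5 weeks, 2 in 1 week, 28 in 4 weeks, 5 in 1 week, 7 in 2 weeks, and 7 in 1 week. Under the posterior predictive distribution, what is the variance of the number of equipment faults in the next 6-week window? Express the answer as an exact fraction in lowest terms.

Total count: 17 + 11 + 43 + 6 + 64 + 9 = 150.
Total exposure: 2 + 5 + 6 + 3 + 7 + 1 = 24 weeks.
After the first batch: Gamma(20 + 150, 5 + 24) = Gamma(170, 29).
Total count: 46 + 37 + 7 + 25 + 2 + 28 + 5 + 7 + 7 = 164.
Total exposure: 7 + 7 + 1 + 5 + 1 + 4 + 1 + 2 + 1 = 29 weeks.
After the second batch: Gamma(170 + 164, 29 + 29) = Gamma(334, 58).
The posterior predictive for a window of length T is Negative Binomial with variance T·α'·(β'+T)/β'² = 6·334·64/3364 = 32064/841.

32064/841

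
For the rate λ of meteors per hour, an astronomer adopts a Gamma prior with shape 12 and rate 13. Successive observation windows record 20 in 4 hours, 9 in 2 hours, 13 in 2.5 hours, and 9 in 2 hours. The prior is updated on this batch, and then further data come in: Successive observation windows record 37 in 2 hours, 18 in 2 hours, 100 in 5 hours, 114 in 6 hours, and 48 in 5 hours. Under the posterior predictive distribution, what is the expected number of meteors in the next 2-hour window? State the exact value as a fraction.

1520/87

Total count: 20 + 9 + 13 + 9 = 51.
Total exposure: 4 + 2 + 2.5 + 2 = 10.5 hours.
After the first batch: Gamma(12 + 51, 13 + 10.5) = Gamma(63, 47/2).
Total count: 37 + 18 + 100 + 114 + 48 = 317.
Total exposure: 2 + 2 + 5 + 6 + 5 = 20 hours.
After the second batch: Gamma(63 + 317, 47/2 + 20) = Gamma(380, 87/2).
Predictive mean over a 2-hour window = T·E[λ|data] = 2·380/(87/2) = 1520/87.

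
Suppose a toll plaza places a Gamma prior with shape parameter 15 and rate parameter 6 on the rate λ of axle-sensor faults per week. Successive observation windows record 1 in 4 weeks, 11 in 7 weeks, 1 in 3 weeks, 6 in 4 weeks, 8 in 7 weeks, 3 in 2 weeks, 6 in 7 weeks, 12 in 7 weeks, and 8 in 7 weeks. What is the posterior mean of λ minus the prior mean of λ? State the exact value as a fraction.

Total count: 1 + 11 + 1 + 6 + 8 + 3 + 6 + 12 + 8 = 56.
Total exposure: 4 + 7 + 3 + 4 + 7 + 2 + 7 + 7 + 7 = 48 weeks.
The Gamma prior is conjugate for the Poisson rate, so λ | data ~ Gamma(15+56, 6+48) = Gamma(71, 54).
Posterior mean = 71/54 = 71/54; prior mean = 15/6 = 5/2. Difference = 71/54 − 5/2 = -32/27.

-32/27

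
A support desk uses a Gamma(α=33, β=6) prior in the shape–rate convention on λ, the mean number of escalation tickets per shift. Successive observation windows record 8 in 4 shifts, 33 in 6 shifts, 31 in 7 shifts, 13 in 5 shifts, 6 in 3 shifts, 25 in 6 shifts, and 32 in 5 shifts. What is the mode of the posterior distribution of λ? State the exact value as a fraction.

Total count: 8 + 33 + 31 + 13 + 6 + 25 + 32 = 148.
Total exposure: 4 + 6 + 7 + 5 + 3 + 6 + 5 = 36 shifts.
By Gamma–Poisson conjugacy, the posterior is Gamma(α + Σx, β + Σt) = Gamma(33 + 148, 6 + 36) = Gamma(181, 42).
Posterior mode = (α'−1)/β' = 180/42 = 30/7.

30/7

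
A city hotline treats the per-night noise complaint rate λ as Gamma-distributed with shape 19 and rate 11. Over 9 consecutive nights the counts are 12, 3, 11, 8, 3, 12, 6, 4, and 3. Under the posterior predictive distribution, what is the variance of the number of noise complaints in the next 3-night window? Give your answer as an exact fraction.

Total count: 12 + 3 + 11 + 8 + 3 + 12 + 6 + 4 + 3 = 62.
Total exposure: 9 nights.
Gamma(α, β) with Poisson data over total exposure Σt gives posterior Gamma(α+Σx, β+Σt) = Gamma(81, 20).
The posterior predictive for a window of length T is Negative Binomial with variance T·α'·(β'+T)/β'² = 3·81·23/400 = 5589/400.

5589/400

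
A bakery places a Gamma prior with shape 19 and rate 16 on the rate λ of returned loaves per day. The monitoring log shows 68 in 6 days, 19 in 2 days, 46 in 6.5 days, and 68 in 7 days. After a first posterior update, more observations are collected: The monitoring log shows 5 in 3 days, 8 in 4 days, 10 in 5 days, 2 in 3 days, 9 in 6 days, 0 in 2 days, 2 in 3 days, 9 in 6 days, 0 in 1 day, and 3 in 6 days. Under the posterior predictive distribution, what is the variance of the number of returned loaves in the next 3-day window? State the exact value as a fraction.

Total count: 68 + 19 + 46 + 68 = 201.
Total exposure: 6 + 2 + 6.5 + 7 = 21.5 days.
After the first batch: Gamma(19 + 201, 16 + 21.5) = Gamma(220, 75/2).
Total count: 5 + 8 + 10 + 2 + 9 + 0 + 2 + 9 + 0 + 3 = 48.
Total exposure: 3 + 4 + 5 + 3 + 6 + 2 + 3 + 6 + 1 + 6 = 39 days.
After the second batch: Gamma(220 + 48, 75/2 + 39) = Gamma(268, 153/2).
The posterior predictive for a window of length T is Negative Binomial with variance T·α'·(β'+T)/β'² = 3·268·(159/2)/(23409/4) = 28408/2601.

28408/2601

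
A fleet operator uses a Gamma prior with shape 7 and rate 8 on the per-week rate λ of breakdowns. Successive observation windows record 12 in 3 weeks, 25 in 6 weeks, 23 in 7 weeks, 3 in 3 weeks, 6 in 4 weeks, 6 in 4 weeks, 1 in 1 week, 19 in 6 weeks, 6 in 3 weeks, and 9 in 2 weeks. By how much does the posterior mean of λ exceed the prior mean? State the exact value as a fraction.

607/376

Total count: 12 + 25 + 23 + 3 + 6 + 6 + 1 + 19 + 6 + 9 = 110.
Total exposure: 3 + 6 + 7 + 3 + 4 + 4 + 1 + 6 + 3 + 2 = 39 weeks.
Gamma(α, β) with Poisson data over total exposure Σt gives posterior Gamma(α+Σx, β+Σt) = Gamma(117, 47).
Posterior mean = 117/47 = 117/47; prior mean = 7/8 = 7/8. Difference = 117/47 − 7/8 = 607/376.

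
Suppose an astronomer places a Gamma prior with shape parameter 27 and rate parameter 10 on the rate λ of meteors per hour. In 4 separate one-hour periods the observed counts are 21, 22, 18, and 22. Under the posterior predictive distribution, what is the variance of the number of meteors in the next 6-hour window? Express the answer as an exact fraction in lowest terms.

3300/49

Total count: 21 + 22 + 18 + 22 = 83.
Total exposure: 4 hours.
Gamma(α, β) with Poisson data over total exposure Σt gives posterior Gamma(α+Σx, β+Σt) = Gamma(110, 14).
The posterior predictive for a window of length T is Negative Binomial with variance T·α'·(β'+T)/β'² = 6·110·20/196 = 3300/49.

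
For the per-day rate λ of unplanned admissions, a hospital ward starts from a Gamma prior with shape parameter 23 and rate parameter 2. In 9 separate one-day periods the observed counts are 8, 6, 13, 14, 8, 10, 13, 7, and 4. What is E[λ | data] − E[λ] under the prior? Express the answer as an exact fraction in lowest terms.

Total count: 8 + 6 + 13 + 14 + 8 + 10 + 13 + 7 + 4 = 83.
Total exposure: 9 days.
Posterior: α' = 23 + 83 = 106, β' = 2 + 9 = 11.
Posterior mean = 106/11 = 106/11; prior mean = 23/2 = 23/2. Difference = 106/11 − 23/2 = -41/22.

-41/22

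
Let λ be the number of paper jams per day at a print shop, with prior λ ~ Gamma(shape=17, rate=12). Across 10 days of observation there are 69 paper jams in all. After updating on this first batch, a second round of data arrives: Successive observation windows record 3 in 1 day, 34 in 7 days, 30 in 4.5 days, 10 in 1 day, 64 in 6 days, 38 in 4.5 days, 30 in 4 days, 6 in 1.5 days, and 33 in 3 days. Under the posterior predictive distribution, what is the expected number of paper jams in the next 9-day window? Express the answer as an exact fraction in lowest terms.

6012/109

Total count 69 over total exposure 10 days.
After the first batch: Gamma(17 + 69, 12 + 10) = Gamma(86, 22).
Total count: 3 + 34 + 30 + 10 + 64 + 38 + 30 + 6 + 33 = 248.
Total exposure: 1 + 7 + 4.5 + 1 + 6 + 4.5 + 4 + 1.5 + 3 = 32.5 days.
After the second batch: Gamma(86 + 248, 22 + 32.5) = Gamma(334, 109/2).
Predictive mean over a 9-day window = T·E[λ|data] = 9·334/(109/2) = 6012/109.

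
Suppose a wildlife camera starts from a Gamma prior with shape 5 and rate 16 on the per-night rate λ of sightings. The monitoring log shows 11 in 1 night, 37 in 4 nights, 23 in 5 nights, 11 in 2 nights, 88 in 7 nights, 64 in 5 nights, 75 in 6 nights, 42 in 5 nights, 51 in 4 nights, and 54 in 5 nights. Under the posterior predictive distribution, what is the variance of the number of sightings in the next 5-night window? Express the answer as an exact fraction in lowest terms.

5993/144

Total count: 11 + 37 + 23 + 11 + 88 + 64 + 75 + 42 + 51 + 54 = 456.
Total exposure: 1 + 4 + 5 + 2 + 7 + 5 + 6 + 5 + 4 + 5 = 44 nights.
Conjugate update: add total count to the shape and total exposure to the rate, giving Gamma(461, 60).
The posterior predictive for a window of length T is Negative Binomial with variance T·α'·(β'+T)/β'² = 5·461·65/3600 = 5993/144.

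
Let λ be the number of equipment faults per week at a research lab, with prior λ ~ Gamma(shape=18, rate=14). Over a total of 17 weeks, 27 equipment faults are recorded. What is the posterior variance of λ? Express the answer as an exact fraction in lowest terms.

Total count 27 over total exposure 17 weeks.
Posterior: α' = 18 + 27 = 45, β' = 14 + 17 = 31.
Posterior variance = α'/β'² = 45/961.

45/961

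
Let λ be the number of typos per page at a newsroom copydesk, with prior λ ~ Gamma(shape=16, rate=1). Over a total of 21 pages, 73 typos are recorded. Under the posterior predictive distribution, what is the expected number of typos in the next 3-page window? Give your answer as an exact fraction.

Total count 73 over total exposure 21 pages.
By Gamma–Poisson conjugacy, the posterior is Gamma(α + Σx, β + Σt) = Gamma(16 + 73, 1 + 21) = Gamma(89, 22).
Predictive mean over a 3-page window = T·E[λ|data] = 3·89/22 = 267/22.

267/22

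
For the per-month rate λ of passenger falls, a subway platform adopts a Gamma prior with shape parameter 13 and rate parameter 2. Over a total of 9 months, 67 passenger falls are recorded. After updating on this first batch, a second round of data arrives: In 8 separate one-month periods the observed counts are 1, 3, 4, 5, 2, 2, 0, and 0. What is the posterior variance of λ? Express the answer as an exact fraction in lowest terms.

97/361

Total count 67 over total exposure 9 months.
After the first batch: Gamma(13 + 67, 2 + 9) = Gamma(80, 11).
Total count: 1 + 3 + 4 + 5 + 2 + 2 + 0 + 0 = 17.
Total exposure: 8 months.
After the second batch: Gamma(80 + 17, 11 + 8) = Gamma(97, 19).
Posterior variance = α'/β'² = 97/361.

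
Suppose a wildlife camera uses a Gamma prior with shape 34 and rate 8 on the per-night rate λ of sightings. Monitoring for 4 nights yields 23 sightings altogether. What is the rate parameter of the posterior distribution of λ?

Total count 23 over total exposure 4 nights.
The Gamma prior is conjugate for the Poisson rate, so λ | data ~ Gamma(34+23, 8+4) = Gamma(57, 12).

12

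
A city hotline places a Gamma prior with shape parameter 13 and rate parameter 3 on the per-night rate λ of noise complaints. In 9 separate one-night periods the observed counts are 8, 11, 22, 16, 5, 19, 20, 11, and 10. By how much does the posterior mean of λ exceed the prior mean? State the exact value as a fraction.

83/12

Total count: 8 + 11 + 22 + 16 + 5 + 19 + 20 + 11 + 10 = 122.
Total exposure: 9 nights.
Gamma(α, β) with Poisson data over total exposure Σt gives posterior Gamma(α+Σx, β+Σt) = Gamma(135, 12).
Posterior mean = 135/12 = 45/4; prior mean = 13/3 = 13/3. Difference = 45/4 − 13/3 = 83/12.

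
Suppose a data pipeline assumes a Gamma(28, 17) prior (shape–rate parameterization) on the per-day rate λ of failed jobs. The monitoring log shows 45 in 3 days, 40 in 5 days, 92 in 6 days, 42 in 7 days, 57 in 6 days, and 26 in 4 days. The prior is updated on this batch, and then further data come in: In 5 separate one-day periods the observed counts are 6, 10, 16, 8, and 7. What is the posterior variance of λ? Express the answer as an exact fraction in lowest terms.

377/2809

Total count: 45 + 40 + 92 + 42 + 57 + 26 = 302.
Total exposure: 3 + 5 + 6 + 7 + 6 + 4 = 31 days.
After the first batch: Gamma(28 + 302, 17 + 31) = Gamma(330, 48).
Total count: 6 + 10 + 16 + 8 + 7 = 47.
Total exposure: 5 days.
After the second batch: Gamma(330 + 47, 48 + 5) = Gamma(377, 53).
Posterior variance = α'/β'² = 377/2809.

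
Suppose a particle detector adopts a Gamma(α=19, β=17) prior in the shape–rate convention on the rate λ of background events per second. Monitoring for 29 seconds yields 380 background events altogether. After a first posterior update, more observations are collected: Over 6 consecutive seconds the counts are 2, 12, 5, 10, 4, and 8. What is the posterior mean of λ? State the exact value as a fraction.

Total count 380 over total exposure 29 seconds.
After the first batch: Gamma(19 + 380, 17 + 29) = Gamma(399, 46).
Total count: 2 + 12 + 5 + 10 + 4 + 8 = 41.
Total exposure: 6 seconds.
After the second batch: Gamma(399 + 41, 46 + 6) = Gamma(440, 52).
Posterior mean = α'/β' = 440/52 = 110/13.

110/13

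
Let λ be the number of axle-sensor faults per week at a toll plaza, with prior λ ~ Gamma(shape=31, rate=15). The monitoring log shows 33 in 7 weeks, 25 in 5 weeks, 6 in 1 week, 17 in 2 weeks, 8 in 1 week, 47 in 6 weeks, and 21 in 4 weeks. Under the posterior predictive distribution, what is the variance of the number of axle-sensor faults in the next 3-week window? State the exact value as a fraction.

Total count: 33 + 25 + 6 + 17 + 8 + 47 + 21 = 157.
Total exposure: 7 + 5 + 1 + 2 + 1 + 6 + 4 = 26 weeks.
Posterior: α' = 31 + 157 = 188, β' = 15 + 26 = 41.
The posterior predictive for a window of length T is Negative Binomial with variance T·α'·(β'+T)/β'² = 3·188·44/1681 = 24816/1681.

24816/1681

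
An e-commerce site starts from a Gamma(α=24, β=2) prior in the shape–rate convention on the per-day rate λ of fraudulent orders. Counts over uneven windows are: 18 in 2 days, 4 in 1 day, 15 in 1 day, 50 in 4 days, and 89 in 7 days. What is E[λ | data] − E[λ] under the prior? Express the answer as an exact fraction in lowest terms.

-4/17

Total count: 18 + 4 + 15 + 50 + 89 = 176.
Total exposure: 2 + 1 + 1 + 4 + 7 = 15 days.
Conjugate update: add total count to the shape and total exposure to the rate, giving Gamma(200, 17).
Posterior mean = 200/17 = 200/17; prior mean = 24/2 = 12. Difference = 200/17 − 12 = -4/17.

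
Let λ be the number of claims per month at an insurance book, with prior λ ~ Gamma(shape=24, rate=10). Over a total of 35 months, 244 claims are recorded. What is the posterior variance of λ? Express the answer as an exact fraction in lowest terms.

268/2025

Total count 244 over total exposure 35 months.
Gamma(α, β) with Poisson data over total exposure Σt gives posterior Gamma(α+Σx, β+Σt) = Gamma(268, 45).
Posterior variance = α'/β'² = 268/2025.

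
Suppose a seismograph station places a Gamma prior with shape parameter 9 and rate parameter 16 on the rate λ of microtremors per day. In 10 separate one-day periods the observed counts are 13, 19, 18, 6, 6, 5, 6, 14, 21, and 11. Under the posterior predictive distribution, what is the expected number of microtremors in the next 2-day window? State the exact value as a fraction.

128/13

Total count: 13 + 19 + 18 + 6 + 6 + 5 + 6 + 14 + 21 + 11 = 119.
Total exposure: 10 days.
The Gamma prior is conjugate for the Poisson rate, so λ | data ~ Gamma(9+119, 16+10) = Gamma(128, 26).
Predictive mean over a 2-day window = T·E[λ|data] = 2·128/26 = 128/13.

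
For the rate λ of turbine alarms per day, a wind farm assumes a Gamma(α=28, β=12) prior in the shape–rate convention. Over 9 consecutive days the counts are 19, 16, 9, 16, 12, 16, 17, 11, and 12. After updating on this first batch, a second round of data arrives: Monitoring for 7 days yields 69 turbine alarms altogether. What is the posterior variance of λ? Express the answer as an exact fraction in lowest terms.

Total count: 19 + 16 + 9 + 16 + 12 + 16 + 17 + 11 + 12 = 128.
Total exposure: 9 days.
After the first batch: Gamma(28 + 128, 12 + 9) = Gamma(156, 21).
Total count 69 over total exposure 7 days.
After the second batch: Gamma(156 + 69, 21 + 7) = Gamma(225, 28).
Posterior variance = α'/β'² = 225/784.

225/784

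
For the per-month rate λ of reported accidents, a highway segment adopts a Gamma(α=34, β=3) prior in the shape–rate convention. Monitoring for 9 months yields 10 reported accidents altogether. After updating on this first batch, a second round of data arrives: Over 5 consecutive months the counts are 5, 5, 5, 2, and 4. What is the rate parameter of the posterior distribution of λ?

17

Total count 10 over total exposure 9 months.
After the first batch: Gamma(34 + 10, 3 + 9) = Gamma(44, 12).
Total count: 5 + 5 + 5 + 2 + 4 = 21.
Total exposure: 5 months.
After the second batch: Gamma(44 + 21, 12 + 5) = Gamma(65, 17).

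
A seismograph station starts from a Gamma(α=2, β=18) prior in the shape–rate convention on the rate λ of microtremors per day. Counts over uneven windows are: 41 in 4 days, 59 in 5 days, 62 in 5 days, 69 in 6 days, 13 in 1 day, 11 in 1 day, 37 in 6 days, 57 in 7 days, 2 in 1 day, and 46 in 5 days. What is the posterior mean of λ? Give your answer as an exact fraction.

399/59

Total count: 41 + 59 + 62 + 69 + 13 + 11 + 37 + 57 + 2 + 46 = 397.
Total exposure: 4 + 5 + 5 + 6 + 1 + 1 + 6 + 7 + 1 + 5 = 41 days.
By Gamma–Poisson conjugacy, the posterior is Gamma(α + Σx, β + Σt) = Gamma(2 + 397, 18 + 41) = Gamma(399, 59).
Posterior mean = α'/β' = 399/59.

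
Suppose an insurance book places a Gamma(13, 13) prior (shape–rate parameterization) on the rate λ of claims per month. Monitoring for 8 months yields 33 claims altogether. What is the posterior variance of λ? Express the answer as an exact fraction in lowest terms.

Total count 33 over total exposure 8 months.
Conjugate update: add total count to the shape and total exposure to the rate, giving Gamma(46, 21).
Posterior variance = α'/β'² = 46/441.

46/441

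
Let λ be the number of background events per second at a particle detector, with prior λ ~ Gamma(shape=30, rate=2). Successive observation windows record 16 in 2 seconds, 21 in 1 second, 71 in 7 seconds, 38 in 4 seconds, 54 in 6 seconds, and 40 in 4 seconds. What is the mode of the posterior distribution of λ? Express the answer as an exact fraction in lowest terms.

269/26

Total count: 16 + 21 + 71 + 38 + 54 + 40 = 240.
Total exposure: 2 + 1 + 7 + 4 + 6 + 4 = 24 seconds.
Gamma(α, β) with Poisson data over total exposure Σt gives posterior Gamma(α+Σx, β+Σt) = Gamma(270, 26).
Posterior mode = (α'−1)/β' = 269/26.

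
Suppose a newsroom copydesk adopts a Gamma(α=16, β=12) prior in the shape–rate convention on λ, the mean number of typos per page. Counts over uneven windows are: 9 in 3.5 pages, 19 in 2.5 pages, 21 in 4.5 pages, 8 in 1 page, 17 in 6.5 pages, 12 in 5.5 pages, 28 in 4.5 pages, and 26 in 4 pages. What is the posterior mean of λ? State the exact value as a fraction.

Total count: 9 + 19 + 21 + 8 + 17 + 12 + 28 + 26 = 140.
Total exposure: 3.5 + 2.5 + 4.5 + 1 + 6.5 + 5.5 + 4.5 + 4 = 32 pages.
By Gamma–Poisson conjugacy, the posterior is Gamma(α + Σx, β + Σt) = Gamma(16 + 140, 12 + 32) = Gamma(156, 44).
Posterior mean = α'/β' = 156/44 = 39/11.

39/11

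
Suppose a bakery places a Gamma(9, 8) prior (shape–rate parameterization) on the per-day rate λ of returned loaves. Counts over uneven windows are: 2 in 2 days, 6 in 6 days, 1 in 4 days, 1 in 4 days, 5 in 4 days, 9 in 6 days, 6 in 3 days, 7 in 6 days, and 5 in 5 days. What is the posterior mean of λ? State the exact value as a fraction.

17/16

Total count: 2 + 6 + 1 + 1 + 5 + 9 + 6 + 7 + 5 = 42.
Total exposure: 2 + 6 + 4 + 4 + 4 + 6 + 3 + 6 + 5 = 40 days.
By Gamma–Poisson conjugacy, the posterior is Gamma(α + Σx, β + Σt) = Gamma(9 + 42, 8 + 40) = Gamma(51, 48).
Posterior mean = α'/β' = 51/48 = 17/16.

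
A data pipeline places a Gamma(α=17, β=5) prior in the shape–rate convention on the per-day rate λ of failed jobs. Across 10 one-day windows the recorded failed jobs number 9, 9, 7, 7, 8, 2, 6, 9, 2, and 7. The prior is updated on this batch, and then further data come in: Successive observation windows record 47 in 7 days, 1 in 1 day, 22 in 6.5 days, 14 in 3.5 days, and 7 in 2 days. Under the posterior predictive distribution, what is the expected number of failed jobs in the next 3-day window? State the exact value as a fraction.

522/35

Total count: 9 + 9 + 7 + 7 + 8 + 2 + 6 + 9 + 2 + 7 = 66.
Total exposure: 10 days.
After the first batch: Gamma(17 + 66, 5 + 10) = Gamma(83, 15).
Total count: 47 + 1 + 22 + 14 + 7 = 91.
Total exposure: 7 + 1 + 6.5 + 3.5 + 2 = 20 days.
After the second batch: Gamma(83 + 91, 15 + 20) = Gamma(174, 35).
Predictive mean over a 3-day window = T·E[λ|data] = 3·174/35 = 522/35.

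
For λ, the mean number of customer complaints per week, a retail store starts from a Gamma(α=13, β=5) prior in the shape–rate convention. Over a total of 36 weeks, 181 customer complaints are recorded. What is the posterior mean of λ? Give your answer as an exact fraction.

194/41

Total count 181 over total exposure 36 weeks.
Conjugate update: add total count to the shape and total exposure to the rate, giving Gamma(194, 41).
Posterior mean = α'/β' = 194/41.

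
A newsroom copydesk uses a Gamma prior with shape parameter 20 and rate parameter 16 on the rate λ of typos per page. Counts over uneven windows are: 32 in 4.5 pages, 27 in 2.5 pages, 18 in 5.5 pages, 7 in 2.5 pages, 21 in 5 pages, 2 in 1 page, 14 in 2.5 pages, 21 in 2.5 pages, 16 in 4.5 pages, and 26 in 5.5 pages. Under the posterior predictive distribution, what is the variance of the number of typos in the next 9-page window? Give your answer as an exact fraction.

Total count: 32 + 27 + 18 + 7 + 21 + 2 + 14 + 21 + 16 + 26 = 184.
Total exposure: 4.5 + 2.5 + 5.5 + 2.5 + 5 + 1 + 2.5 + 2.5 + 4.5 + 5.5 = 36 pages.
Gamma(α, β) with Poisson data over total exposure Σt gives posterior Gamma(α+Σx, β+Σt) = Gamma(204, 52).
The posterior predictive for a window of length T is Negative Binomial with variance T·α'·(β'+T)/β'² = 9·204·61/2704 = 27999/676.

27999/676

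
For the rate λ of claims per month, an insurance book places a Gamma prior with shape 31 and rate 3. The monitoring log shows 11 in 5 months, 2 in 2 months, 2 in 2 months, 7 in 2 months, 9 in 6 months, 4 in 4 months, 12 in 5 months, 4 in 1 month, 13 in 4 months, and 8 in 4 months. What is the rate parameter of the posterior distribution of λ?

Total count: 11 + 2 + 2 + 7 + 9 + 4 + 12 + 4 + 13 + 8 = 72.
Total exposure: 5 + 2 + 2 + 2 + 6 + 4 + 5 + 1 + 4 + 4 = 35 months.
The Gamma prior is conjugate for the Poisson rate, so λ | data ~ Gamma(31+72, 3+35) = Gamma(103, 38).

38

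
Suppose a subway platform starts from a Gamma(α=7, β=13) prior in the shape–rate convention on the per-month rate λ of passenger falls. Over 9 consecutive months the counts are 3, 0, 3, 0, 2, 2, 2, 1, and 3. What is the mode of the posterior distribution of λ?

1

Total count: 3 + 0 + 3 + 0 + 2 + 2 + 2 + 1 + 3 = 16.
Total exposure: 9 months.
Posterior: α' = 7 + 16 = 23, β' = 13 + 9 = 22.
Posterior mode = (α'−1)/β' = 22/22 = 1.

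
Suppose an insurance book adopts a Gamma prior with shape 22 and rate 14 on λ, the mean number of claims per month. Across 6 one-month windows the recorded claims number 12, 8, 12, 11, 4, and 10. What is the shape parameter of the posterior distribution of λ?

Total count: 12 + 8 + 12 + 11 + 4 + 10 = 57.
Total exposure: 6 months.
Gamma(α, β) with Poisson data over total exposure Σt gives posterior Gamma(α+Σx, β+Σt) = Gamma(79, 20).

79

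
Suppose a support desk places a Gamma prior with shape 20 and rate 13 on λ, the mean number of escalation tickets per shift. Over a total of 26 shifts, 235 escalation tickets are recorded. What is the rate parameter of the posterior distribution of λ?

Total count 235 over total exposure 26 shifts.
By Gamma–Poisson conjugacy, the posterior is Gamma(α + Σx, β + Σt) = Gamma(20 + 235, 13 + 26) = Gamma(255, 39).

39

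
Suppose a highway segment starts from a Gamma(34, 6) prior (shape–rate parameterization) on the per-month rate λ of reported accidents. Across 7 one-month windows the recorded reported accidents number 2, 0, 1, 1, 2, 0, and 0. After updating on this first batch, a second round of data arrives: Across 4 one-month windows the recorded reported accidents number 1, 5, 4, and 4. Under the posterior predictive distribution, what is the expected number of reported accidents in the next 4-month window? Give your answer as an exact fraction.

Total count: 2 + 0 + 1 + 1 + 2 + 0 + 0 = 6.
Total exposure: 7 months.
After the first batch: Gamma(34 + 6, 6 + 7) = Gamma(40, 13).
Total count: 1 + 5 + 4 + 4 = 14.
Total exposure: 4 months.
After the second batch: Gamma(40 + 14, 13 + 4) = Gamma(54, 17).
Predictive mean over a 4-month window = T·E[λ|data] = 4·54/17 = 216/17.

216/17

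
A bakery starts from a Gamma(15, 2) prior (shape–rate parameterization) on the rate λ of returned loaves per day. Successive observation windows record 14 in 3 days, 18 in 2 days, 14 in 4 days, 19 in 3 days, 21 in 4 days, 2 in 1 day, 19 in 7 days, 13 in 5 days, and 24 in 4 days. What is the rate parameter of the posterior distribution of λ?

35

Total count: 14 + 18 + 14 + 19 + 21 + 2 + 19 + 13 + 24 = 144.
Total exposure: 3 + 2 + 4 + 3 + 4 + 1 + 7 + 5 + 4 = 33 days.
Posterior: α' = 15 + 144 = 159, β' = 2 + 33 = 35.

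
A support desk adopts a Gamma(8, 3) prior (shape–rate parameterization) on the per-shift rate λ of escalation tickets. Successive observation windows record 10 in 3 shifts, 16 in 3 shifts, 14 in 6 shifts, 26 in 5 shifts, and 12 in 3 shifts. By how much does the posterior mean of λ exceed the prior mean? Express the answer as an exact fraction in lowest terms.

74/69

Total count: 10 + 16 + 14 + 26 + 12 = 78.
Total exposure: 3 + 3 + 6 + 5 + 3 = 20 shifts.
Conjugate update: add total count to the shape and total exposure to the rate, giving Gamma(86, 23).
Posterior mean = 86/23 = 86/23; prior mean = 8/3 = 8/3. Difference = 86/23 − 8/3 = 74/69.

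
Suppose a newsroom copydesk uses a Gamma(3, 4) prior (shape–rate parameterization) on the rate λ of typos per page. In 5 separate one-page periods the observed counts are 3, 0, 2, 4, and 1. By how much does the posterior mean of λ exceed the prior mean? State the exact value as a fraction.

Total count: 3 + 0 + 2 + 4 + 1 = 10.
Total exposure: 5 pages.
Conjugate update: add total count to the shape and total exposure to the rate, giving Gamma(13, 9).
Posterior mean = 13/9 = 13/9; prior mean = 3/4 = 3/4. Difference = 13/9 − 3/4 = 25/36.

25/36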